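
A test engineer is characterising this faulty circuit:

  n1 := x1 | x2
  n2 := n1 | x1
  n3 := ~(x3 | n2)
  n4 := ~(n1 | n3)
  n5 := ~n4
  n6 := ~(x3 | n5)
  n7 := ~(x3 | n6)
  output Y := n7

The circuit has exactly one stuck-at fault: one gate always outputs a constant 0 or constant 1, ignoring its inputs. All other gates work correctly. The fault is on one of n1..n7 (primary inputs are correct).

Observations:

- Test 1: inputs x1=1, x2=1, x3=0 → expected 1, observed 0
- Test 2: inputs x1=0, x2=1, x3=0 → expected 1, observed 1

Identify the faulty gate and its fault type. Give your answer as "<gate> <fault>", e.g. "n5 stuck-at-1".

Fault-free values for test 1 (x1=1, x2=1, x3=0): n1=1, n2=1, n3=0, n4=0, n5=1, n6=0, n7=1, giving Y=1. Observed 0.
Test 1: faults giving observed 0 are {n1 stuck-at-0, n4 stuck-at-1, n5 stuck-at-0, n6 stuck-at-1, n7 stuck-at-0}.
Test 2 (x1=0, x2=1, x3=0): fault-free n1=1, n2=1, n3=0, n4=0, n5=1, n6=0, n7=1 → 1; observed 1. Eliminates n4 stuck-at-1, n5 stuck-at-0, n6 stuck-at-1, n7 stuck-at-0.
Only n1 stuck-at-0 is consistent with every test.

n1 stuck-at-0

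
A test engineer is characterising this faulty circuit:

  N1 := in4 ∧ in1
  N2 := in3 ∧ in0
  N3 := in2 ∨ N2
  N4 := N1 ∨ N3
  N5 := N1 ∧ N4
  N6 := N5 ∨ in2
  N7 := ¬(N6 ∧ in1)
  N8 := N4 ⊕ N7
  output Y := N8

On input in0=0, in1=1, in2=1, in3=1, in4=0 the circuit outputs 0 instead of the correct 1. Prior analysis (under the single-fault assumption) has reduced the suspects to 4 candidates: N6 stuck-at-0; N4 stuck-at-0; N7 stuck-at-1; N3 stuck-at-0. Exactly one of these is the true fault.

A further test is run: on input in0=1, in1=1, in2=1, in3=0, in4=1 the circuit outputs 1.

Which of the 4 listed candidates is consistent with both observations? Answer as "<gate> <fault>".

N3 stuck-at-0

Evaluate each candidate on input in0=1, in1=1, in2=1, in3=0, in4=1:
  N6 stuck-at-0: N1=1, N2=0, N3=1, N4=1, N5=1, N6=0 [stuck-at-0], N7=1, N8=0 → 0 — eliminated
  N4 stuck-at-0: N1=1, N2=0, N3=1, N4=0 [stuck-at-0], N5=0, N6=1, N7=0, N8=0 → 0 — eliminated
  N7 stuck-at-1: N1=1, N2=0, N3=1, N4=1, N5=1, N6=1, N7=1 [stuck-at-1], N8=0 → 0 — eliminated
  N3 stuck-at-0: N1=1, N2=0, N3=0 [stuck-at-0], N4=1, N5=1, N6=1, N7=0, N8=1 → 1 — matches
Only N3 stuck-at-0 reproduces the observed 1.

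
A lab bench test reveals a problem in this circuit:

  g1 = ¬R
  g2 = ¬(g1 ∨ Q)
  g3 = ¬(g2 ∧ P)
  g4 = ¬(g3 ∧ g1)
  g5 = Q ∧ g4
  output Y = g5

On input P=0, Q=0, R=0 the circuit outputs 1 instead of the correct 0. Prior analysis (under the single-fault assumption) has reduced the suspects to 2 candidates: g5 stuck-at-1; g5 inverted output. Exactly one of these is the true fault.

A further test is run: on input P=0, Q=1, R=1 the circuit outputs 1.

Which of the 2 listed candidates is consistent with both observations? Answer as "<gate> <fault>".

Evaluate each candidate on input P=0, Q=1, R=1:
  g5 stuck-at-1: g1=0, g2=0, g3=1, g4=1, g5=1 [stuck-at-1] → 1 — matches
  g5 inverted output: g1=0, g2=0, g3=1, g4=1, g5=0 [inverted output] → 0 — eliminated
Only g5 stuck-at-1 reproduces the observed 1.

g5 stuck-at-1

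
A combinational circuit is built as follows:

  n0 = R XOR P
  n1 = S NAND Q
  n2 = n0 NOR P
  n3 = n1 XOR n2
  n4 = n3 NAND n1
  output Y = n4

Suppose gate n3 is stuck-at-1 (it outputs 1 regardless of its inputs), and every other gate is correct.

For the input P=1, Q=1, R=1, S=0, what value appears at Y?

0

Propagate with n3 forced: n0=0, n1=1, n2=0, n3=1 [stuck-at-1], n4=0.
So Y = 0. (Same as the fault-free value — the fault is masked on this input.)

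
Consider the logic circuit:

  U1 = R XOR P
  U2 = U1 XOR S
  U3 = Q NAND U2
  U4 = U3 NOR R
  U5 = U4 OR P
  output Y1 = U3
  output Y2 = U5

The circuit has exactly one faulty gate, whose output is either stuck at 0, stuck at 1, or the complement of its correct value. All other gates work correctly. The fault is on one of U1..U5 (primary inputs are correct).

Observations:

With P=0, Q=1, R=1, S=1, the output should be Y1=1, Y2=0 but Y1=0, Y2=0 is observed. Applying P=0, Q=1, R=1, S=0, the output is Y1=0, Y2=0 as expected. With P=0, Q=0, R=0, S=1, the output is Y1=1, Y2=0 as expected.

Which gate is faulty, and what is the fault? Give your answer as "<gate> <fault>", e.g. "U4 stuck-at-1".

U2 stuck-at-1

Fault-free values for test 1 (P=0, Q=1, R=1, S=1): U1=1, U2=0, U3=1, U4=0, U5=0, giving Y1=1, Y2=0. Observed Y1=0, Y2=0.
Test 1: faults giving observed Y1=0, Y2=0 are {U1 stuck-at-0, U1 inverted output, U2 stuck-at-1, U2 inverted output, U3 stuck-at-0, U3 inverted output}.
Test 2 (P=0, Q=1, R=1, S=0): fault-free U1=1, U2=1, U3=0, U4=0, U5=0 → Y1=0, Y2=0; observed Y1=0, Y2=0. Eliminates U1 stuck-at-0, U1 inverted output, U2 inverted output, U3 inverted output.
Test 3 (P=0, Q=0, R=0, S=1): fault-free U1=0, U2=1, U3=1, U4=0, U5=0 → Y1=1, Y2=0; observed Y1=1, Y2=0. Eliminates U3 stuck-at-0.
Only U2 stuck-at-1 is consistent with every test.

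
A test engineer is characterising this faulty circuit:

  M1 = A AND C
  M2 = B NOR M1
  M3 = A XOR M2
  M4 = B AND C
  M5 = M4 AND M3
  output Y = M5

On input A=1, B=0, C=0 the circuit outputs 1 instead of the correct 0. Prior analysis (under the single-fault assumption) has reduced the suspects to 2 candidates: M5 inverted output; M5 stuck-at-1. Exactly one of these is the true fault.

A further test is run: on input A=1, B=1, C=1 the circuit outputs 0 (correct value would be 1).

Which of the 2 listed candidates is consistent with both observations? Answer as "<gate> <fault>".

M5 inverted output

Evaluate each candidate on input A=1, B=1, C=1:
  M5 inverted output: M1=1, M2=0, M3=1, M4=1, M5=0 [inverted output] → 0 — matches
  M5 stuck-at-1: M1=1, M2=0, M3=1, M4=1, M5=1 [stuck-at-1] → 1 — eliminated
Only M5 inverted output reproduces the observed 0.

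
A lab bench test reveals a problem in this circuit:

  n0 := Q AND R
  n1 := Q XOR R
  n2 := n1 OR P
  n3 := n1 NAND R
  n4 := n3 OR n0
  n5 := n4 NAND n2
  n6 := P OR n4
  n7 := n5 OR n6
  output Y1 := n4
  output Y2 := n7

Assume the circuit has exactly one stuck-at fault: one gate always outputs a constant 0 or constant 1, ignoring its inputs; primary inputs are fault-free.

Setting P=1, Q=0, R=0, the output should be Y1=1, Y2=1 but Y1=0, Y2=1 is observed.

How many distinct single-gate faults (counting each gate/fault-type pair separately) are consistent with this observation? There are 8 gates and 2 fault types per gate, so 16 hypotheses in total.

2

Fault-free: n0=0, n1=0, n2=1, n3=1, n4=1, n5=0, n6=1, n7=1 → Y1=1, Y2=1. Observed Y1=0, Y2=1.
  n0: none of the 2 fault types match ✗
  n1: none of the 2 fault types match ✗
  n2: none of the 2 fault types match ✗
  n3: stuck-at-0 ✓; others ✗
  n4: stuck-at-0 ✓; others ✗
  n5: none of the 2 fault types match ✗
  n6: none of the 2 fault types match ✗
  n7: none of the 2 fault types match ✗
Consistent faults: {n3 stuck-at-0, n4 stuck-at-0} — 2 in all.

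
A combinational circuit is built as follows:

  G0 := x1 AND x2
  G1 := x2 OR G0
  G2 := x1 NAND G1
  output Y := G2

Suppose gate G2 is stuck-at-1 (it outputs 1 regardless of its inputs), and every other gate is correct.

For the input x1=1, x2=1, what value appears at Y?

Propagate with G2 forced: G0=1, G1=1, G2=1 [stuck-at-1].
So Y = 1. (Without the fault it would be 0.)

1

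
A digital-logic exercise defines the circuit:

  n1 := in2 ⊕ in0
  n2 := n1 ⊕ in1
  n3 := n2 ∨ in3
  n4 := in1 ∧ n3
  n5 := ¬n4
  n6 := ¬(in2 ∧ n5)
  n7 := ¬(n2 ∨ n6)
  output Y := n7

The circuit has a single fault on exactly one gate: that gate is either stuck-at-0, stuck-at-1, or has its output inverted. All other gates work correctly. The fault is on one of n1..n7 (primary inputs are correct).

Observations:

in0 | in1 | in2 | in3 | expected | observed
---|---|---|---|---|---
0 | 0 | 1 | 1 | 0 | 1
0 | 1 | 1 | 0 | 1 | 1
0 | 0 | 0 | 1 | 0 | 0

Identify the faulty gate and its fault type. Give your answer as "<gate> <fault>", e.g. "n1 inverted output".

Fault-free values for test 1 (in0=0, in1=0, in2=1, in3=1): n1=1, n2=1, n3=1, n4=0, n5=1, n6=0, n7=0, giving Y=0. Observed 1.
Test 1: faults giving observed 1 are {n1 stuck-at-0, n1 inverted output, n2 stuck-at-0, n2 inverted output, n7 stuck-at-1, n7 inverted output}.
Test 2 (in0=0, in1=1, in2=1, in3=0): fault-free n1=1, n2=0, n3=0, n4=0, n5=1, n6=0, n7=1 → 1; observed 1. Eliminates n1 stuck-at-0, n1 inverted output, n2 inverted output, n7 inverted output.
Test 3 (in0=0, in1=0, in2=0, in3=1): fault-free n1=0, n2=0, n3=1, n4=0, n5=1, n6=1, n7=0 → 0; observed 0. Eliminates n7 stuck-at-1.
Only n2 stuck-at-0 is consistent with every test.

n2 stuck-at-0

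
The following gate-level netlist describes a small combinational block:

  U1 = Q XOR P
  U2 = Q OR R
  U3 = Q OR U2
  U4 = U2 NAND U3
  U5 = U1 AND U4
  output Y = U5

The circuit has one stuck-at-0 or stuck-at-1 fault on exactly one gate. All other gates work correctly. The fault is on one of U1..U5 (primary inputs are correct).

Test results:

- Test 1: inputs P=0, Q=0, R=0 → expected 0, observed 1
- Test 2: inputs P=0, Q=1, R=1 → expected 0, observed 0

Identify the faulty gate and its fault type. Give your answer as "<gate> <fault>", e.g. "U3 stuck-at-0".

Fault-free values for test 1 (P=0, Q=0, R=0): U1=0, U2=0, U3=0, U4=1, U5=0, giving Y=0. Observed 1.
Test 1: faults giving observed 1 are {U1 stuck-at-1, U5 stuck-at-1}.
Test 2 (P=0, Q=1, R=1): fault-free U1=1, U2=1, U3=1, U4=0, U5=0 → 0; observed 0. Eliminates U5 stuck-at-1.
Only U1 stuck-at-1 is consistent with every test.

U1 stuck-at-1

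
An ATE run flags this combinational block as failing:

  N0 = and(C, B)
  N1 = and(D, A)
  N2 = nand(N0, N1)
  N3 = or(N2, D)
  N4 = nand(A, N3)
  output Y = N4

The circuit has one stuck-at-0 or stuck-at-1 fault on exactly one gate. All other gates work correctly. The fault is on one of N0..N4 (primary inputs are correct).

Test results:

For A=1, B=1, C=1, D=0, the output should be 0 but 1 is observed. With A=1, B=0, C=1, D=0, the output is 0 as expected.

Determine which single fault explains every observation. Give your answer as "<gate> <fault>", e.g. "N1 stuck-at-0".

N1 stuck-at-1

Fault-free values for test 1 (A=1, B=1, C=1, D=0): N0=1, N1=0, N2=1, N3=1, N4=0, giving Y=0. Observed 1.
Test 1: faults giving observed 1 are {N1 stuck-at-1, N2 stuck-at-0, N3 stuck-at-0, N4 stuck-at-1}.
Test 2 (A=1, B=0, C=1, D=0): fault-free N0=0, N1=0, N2=1, N3=1, N4=0 → 0; observed 0. Eliminates N2 stuck-at-0, N3 stuck-at-0, N4 stuck-at-1.
Only N1 stuck-at-1 is consistent with every test.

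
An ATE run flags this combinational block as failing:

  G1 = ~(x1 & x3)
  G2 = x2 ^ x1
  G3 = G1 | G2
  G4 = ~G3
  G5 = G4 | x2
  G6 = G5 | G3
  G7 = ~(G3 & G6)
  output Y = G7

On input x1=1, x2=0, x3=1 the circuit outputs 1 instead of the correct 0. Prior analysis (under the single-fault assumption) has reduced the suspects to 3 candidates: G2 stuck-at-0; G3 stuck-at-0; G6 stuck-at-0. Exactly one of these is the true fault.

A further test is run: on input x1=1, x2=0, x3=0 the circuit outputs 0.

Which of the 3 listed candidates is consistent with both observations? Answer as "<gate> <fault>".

G2 stuck-at-0

Evaluate each candidate on input x1=1, x2=0, x3=0:
  G2 stuck-at-0: G1=1, G2=0 [stuck-at-0], G3=1, G4=0, G5=0, G6=1, G7=0 → 0 — matches
  G3 stuck-at-0: G1=1, G2=1, G3=0 [stuck-at-0], G4=1, G5=1, G6=1, G7=1 → 1 — eliminated
  G6 stuck-at-0: G1=1, G2=1, G3=1, G4=0, G5=0, G6=0 [stuck-at-0], G7=1 → 1 — eliminated
Only G2 stuck-at-0 reproduces the observed 0.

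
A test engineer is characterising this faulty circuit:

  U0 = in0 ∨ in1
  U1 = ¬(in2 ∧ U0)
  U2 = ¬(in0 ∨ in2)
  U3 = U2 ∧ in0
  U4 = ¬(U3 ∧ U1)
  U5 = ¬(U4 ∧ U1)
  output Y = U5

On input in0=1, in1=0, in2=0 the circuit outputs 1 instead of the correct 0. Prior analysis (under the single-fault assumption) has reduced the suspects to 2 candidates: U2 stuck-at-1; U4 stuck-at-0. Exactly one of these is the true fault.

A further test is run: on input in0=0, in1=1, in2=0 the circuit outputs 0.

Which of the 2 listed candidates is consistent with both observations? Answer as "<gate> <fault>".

U2 stuck-at-1

Evaluate each candidate on input in0=0, in1=1, in2=0:
  U2 stuck-at-1: U0=1, U1=1, U2=1 [stuck-at-1], U3=0, U4=1, U5=0 → 0 — matches
  U4 stuck-at-0: U0=1, U1=1, U2=1, U3=0, U4=0 [stuck-at-0], U5=1 → 1 — eliminated
Only U2 stuck-at-1 reproduces the observed 0.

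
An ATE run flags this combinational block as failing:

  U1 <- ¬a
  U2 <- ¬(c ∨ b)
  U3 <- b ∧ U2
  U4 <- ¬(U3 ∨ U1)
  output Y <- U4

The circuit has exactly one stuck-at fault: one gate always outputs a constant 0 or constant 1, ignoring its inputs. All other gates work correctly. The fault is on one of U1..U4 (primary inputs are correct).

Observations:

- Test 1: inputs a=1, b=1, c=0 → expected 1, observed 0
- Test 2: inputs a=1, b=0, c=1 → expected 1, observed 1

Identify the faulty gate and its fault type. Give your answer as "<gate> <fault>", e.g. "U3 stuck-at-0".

U2 stuck-at-1

Fault-free values for test 1 (a=1, b=1, c=0): U1=0, U2=0, U3=0, U4=1, giving Y=1. Observed 0.
Test 1: faults giving observed 0 are {U1 stuck-at-1, U2 stuck-at-1, U3 stuck-at-1, U4 stuck-at-0}.
Test 2 (a=1, b=0, c=1): fault-free U1=0, U2=0, U3=0, U4=1 → 1; observed 1. Eliminates U1 stuck-at-1, U3 stuck-at-1, U4 stuck-at-0.
Only U2 stuck-at-1 is consistent with every test.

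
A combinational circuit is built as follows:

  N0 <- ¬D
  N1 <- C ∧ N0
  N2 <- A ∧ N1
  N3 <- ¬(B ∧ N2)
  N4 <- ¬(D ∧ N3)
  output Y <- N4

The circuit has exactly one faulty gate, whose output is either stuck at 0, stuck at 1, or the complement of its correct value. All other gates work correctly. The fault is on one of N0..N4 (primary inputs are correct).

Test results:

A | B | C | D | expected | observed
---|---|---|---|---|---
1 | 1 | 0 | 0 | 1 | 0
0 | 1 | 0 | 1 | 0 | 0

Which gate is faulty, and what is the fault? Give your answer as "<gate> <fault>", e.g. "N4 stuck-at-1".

N4 stuck-at-0

Fault-free values for test 1 (A=1, B=1, C=0, D=0): N0=1, N1=0, N2=0, N3=1, N4=1, giving Y=1. Observed 0.
Test 1: faults giving observed 0 are {N4 stuck-at-0, N4 inverted output}.
Test 2 (A=0, B=1, C=0, D=1): fault-free N0=0, N1=0, N2=0, N3=1, N4=0 → 0; observed 0. Eliminates N4 inverted output.
Only N4 stuck-at-0 is consistent with every test.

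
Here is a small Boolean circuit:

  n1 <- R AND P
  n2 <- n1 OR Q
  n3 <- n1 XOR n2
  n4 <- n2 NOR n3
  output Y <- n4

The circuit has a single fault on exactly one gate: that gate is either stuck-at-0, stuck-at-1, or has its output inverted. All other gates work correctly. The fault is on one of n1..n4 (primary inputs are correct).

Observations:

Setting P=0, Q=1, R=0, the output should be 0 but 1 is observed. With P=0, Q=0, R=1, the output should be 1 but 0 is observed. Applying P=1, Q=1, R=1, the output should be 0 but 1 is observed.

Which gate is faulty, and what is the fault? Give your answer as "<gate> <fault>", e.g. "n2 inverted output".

Fault-free values for test 1 (P=0, Q=1, R=0): n1=0, n2=1, n3=1, n4=0, giving Y=0. Observed 1.
Test 1: faults giving observed 1 are {n2 stuck-at-0, n2 inverted output, n4 stuck-at-1, n4 inverted output}.
Test 2 (P=0, Q=0, R=1): fault-free n1=0, n2=0, n3=0, n4=1 → 1; observed 0. Eliminates n2 stuck-at-0, n4 stuck-at-1.
Test 3 (P=1, Q=1, R=1): fault-free n1=1, n2=1, n3=0, n4=0 → 0; observed 1. Eliminates n2 inverted output.
Only n4 inverted output is consistent with every test.

n4 inverted output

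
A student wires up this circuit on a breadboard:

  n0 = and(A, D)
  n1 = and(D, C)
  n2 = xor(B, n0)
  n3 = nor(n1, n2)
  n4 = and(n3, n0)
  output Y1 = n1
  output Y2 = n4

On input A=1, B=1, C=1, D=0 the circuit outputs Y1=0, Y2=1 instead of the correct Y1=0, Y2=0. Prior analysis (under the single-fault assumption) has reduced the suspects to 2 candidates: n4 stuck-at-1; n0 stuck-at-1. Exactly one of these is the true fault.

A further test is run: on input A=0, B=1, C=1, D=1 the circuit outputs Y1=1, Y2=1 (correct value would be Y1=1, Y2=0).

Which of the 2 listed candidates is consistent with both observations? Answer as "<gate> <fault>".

Evaluate each candidate on input A=0, B=1, C=1, D=1:
  n4 stuck-at-1: n0=0, n1=1, n2=1, n3=0, n4=1 [stuck-at-1] → Y1=1, Y2=1 — matches
  n0 stuck-at-1: n0=1 [stuck-at-1], n1=1, n2=0, n3=0, n4=0 → Y1=1, Y2=0 — eliminated
Only n4 stuck-at-1 reproduces the observed Y1=1, Y2=1.

n4 stuck-at-1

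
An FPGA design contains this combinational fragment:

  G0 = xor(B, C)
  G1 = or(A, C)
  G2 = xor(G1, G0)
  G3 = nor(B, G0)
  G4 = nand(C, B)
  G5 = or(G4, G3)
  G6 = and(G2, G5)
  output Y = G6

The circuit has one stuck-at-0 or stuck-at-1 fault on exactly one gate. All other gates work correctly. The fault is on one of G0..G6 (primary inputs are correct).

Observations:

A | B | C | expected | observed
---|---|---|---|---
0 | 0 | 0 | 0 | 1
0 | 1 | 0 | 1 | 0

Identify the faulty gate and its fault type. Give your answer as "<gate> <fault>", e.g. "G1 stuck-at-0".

G1 stuck-at-1

Fault-free values for test 1 (A=0, B=0, C=0): G0=0, G1=0, G2=0, G3=1, G4=1, G5=1, G6=0, giving Y=0. Observed 1.
Test 1: faults giving observed 1 are {G0 stuck-at-1, G1 stuck-at-1, G2 stuck-at-1, G6 stuck-at-1}.
Test 2 (A=0, B=1, C=0): fault-free G0=1, G1=0, G2=1, G3=0, G4=1, G5=1, G6=1 → 1; observed 0. Eliminates G0 stuck-at-1, G2 stuck-at-1, G6 stuck-at-1.
Only G1 stuck-at-1 is consistent with every test.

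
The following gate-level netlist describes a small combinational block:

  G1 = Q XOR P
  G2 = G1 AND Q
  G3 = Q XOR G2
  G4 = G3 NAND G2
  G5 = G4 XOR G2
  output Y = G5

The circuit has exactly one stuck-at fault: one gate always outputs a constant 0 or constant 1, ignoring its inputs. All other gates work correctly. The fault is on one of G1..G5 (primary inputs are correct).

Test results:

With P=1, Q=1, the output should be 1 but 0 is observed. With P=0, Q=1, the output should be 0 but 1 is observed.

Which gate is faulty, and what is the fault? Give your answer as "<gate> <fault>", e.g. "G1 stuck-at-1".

Fault-free values for test 1 (P=1, Q=1): G1=0, G2=0, G3=1, G4=1, G5=1, giving Y=1. Observed 0.
Test 1: faults giving observed 0 are {G1 stuck-at-1, G2 stuck-at-1, G4 stuck-at-0, G5 stuck-at-0}.
Test 2 (P=0, Q=1): fault-free G1=1, G2=1, G3=0, G4=1, G5=0 → 0; observed 1. Eliminates G1 stuck-at-1, G2 stuck-at-1, G5 stuck-at-0.
Only G4 stuck-at-0 is consistent with every test.

G4 stuck-at-0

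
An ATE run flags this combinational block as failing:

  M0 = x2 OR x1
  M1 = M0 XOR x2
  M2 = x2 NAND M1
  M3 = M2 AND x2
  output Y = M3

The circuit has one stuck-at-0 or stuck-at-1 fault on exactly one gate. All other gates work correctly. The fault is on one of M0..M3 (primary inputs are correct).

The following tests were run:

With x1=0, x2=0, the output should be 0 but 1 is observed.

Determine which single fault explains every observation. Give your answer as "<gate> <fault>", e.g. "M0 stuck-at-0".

M3 stuck-at-1

Fault-free values for test 1 (x1=0, x2=0): M0=0, M1=0, M2=1, M3=0, giving Y=0. Observed 1.
Test 1: faults giving observed 1 are {M3 stuck-at-1}.
Only M3 stuck-at-1 is consistent with every test.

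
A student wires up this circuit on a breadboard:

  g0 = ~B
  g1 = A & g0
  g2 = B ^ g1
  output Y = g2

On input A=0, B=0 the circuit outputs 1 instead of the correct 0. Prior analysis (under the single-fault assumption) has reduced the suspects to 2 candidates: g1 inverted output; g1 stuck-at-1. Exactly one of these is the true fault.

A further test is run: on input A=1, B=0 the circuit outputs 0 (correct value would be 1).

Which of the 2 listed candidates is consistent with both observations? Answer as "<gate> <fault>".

Evaluate each candidate on input A=1, B=0:
  g1 inverted output: g0=1, g1=0 [inverted output], g2=0 → 0 — matches
  g1 stuck-at-1: g0=1, g1=1 [stuck-at-1], g2=1 → 1 — eliminated
Only g1 inverted output reproduces the observed 0.

g1 inverted output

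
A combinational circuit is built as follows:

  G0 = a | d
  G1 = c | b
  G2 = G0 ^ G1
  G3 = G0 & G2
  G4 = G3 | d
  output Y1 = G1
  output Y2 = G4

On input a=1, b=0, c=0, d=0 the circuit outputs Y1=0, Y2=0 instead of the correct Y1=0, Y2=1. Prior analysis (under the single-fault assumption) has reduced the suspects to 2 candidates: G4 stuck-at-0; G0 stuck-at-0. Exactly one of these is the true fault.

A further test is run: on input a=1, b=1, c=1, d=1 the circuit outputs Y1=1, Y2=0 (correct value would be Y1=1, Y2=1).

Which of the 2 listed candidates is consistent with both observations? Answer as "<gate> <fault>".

Evaluate each candidate on input a=1, b=1, c=1, d=1:
  G4 stuck-at-0: G0=1, G1=1, G2=0, G3=0, G4=0 [stuck-at-0] → Y1=1, Y2=0 — matches
  G0 stuck-at-0: G0=0 [stuck-at-0], G1=1, G2=1, G3=0, G4=1 → Y1=1, Y2=1 — eliminated
Only G4 stuck-at-0 reproduces the observed Y1=1, Y2=0.

G4 stuck-at-0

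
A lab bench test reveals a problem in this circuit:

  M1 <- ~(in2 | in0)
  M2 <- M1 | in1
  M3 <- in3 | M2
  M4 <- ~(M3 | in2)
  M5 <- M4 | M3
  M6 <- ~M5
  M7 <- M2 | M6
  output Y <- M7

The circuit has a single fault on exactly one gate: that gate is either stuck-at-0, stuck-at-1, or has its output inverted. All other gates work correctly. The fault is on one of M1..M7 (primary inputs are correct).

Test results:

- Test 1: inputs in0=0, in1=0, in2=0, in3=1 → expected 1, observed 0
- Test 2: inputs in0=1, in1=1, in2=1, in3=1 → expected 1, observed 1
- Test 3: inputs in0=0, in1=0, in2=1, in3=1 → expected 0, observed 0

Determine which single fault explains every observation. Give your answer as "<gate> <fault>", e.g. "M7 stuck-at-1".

Fault-free values for test 1 (in0=0, in1=0, in2=0, in3=1): M1=1, M2=1, M3=1, M4=0, M5=1, M6=0, M7=1, giving Y=1. Observed 0.
Test 1: faults giving observed 0 are {M1 stuck-at-0, M1 inverted output, M2 stuck-at-0, M2 inverted output, M7 stuck-at-0, M7 inverted output}.
Test 2 (in0=1, in1=1, in2=1, in3=1): fault-free M1=0, M2=1, M3=1, M4=0, M5=1, M6=0, M7=1 → 1; observed 1. Eliminates M2 stuck-at-0, M2 inverted output, M7 stuck-at-0, M7 inverted output.
Test 3 (in0=0, in1=0, in2=1, in3=1): fault-free M1=0, M2=0, M3=1, M4=0, M5=1, M6=0, M7=0 → 0; observed 0. Eliminates M1 inverted output.
Only M1 stuck-at-0 is consistent with every test.

M1 stuck-at-0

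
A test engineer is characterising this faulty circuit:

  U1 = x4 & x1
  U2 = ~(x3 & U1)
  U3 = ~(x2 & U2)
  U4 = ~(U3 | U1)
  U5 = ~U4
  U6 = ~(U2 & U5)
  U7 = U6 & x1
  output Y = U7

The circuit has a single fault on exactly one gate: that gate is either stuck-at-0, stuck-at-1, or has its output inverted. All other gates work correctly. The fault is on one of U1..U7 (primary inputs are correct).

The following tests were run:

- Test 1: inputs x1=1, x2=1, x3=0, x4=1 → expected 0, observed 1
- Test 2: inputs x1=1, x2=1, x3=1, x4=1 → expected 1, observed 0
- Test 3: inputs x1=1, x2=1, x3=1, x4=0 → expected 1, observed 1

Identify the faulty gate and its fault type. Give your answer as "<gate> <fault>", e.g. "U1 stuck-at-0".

Fault-free values for test 1 (x1=1, x2=1, x3=0, x4=1): U1=1, U2=1, U3=0, U4=0, U5=1, U6=0, U7=0, giving Y=0. Observed 1.
Test 1: faults giving observed 1 are {U1 stuck-at-0, U1 inverted output, U2 stuck-at-0, U2 inverted output, U4 stuck-at-1, U4 inverted output, U5 stuck-at-0, U5 inverted output, U6 stuck-at-1, U6 inverted output, U7 stuck-at-1, U7 inverted output}.
Test 2 (x1=1, x2=1, x3=1, x4=1): fault-free U1=1, U2=0, U3=1, U4=0, U5=1, U6=1, U7=1 → 1; observed 0. Eliminates U1 stuck-at-0, U1 inverted output, U2 stuck-at-0, U4 stuck-at-1, U4 inverted output, U5 stuck-at-0, U5 inverted output, U6 stuck-at-1, U7 stuck-at-1.
Test 3 (x1=1, x2=1, x3=1, x4=0): fault-free U1=0, U2=1, U3=0, U4=1, U5=0, U6=1, U7=1 → 1; observed 1. Eliminates U6 inverted output, U7 inverted output.
Only U2 inverted output is consistent with every test.

U2 inverted output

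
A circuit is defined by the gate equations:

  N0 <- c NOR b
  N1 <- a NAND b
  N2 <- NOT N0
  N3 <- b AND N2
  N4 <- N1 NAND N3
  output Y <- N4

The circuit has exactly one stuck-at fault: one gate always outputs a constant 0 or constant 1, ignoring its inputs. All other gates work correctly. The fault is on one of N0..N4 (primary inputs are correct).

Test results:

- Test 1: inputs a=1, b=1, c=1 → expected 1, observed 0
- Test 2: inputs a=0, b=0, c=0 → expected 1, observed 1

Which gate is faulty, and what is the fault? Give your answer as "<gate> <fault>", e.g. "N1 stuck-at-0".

N1 stuck-at-1

Fault-free values for test 1 (a=1, b=1, c=1): N0=0, N1=0, N2=1, N3=1, N4=1, giving Y=1. Observed 0.
Test 1: faults giving observed 0 are {N1 stuck-at-1, N4 stuck-at-0}.
Test 2 (a=0, b=0, c=0): fault-free N0=1, N1=1, N2=0, N3=0, N4=1 → 1; observed 1. Eliminates N4 stuck-at-0.
Only N1 stuck-at-1 is consistent with every test.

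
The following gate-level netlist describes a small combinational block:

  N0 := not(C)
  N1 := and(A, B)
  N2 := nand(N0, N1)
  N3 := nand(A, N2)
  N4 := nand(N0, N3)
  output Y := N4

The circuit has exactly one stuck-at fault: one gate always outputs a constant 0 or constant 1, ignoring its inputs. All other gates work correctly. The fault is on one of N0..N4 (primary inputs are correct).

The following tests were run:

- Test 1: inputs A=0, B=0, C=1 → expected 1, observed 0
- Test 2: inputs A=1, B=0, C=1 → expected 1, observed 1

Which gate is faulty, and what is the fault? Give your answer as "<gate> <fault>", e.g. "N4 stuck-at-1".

N0 stuck-at-1

Fault-free values for test 1 (A=0, B=0, C=1): N0=0, N1=0, N2=1, N3=1, N4=1, giving Y=1. Observed 0.
Test 1: faults giving observed 0 are {N0 stuck-at-1, N4 stuck-at-0}.
Test 2 (A=1, B=0, C=1): fault-free N0=0, N1=0, N2=1, N3=0, N4=1 → 1; observed 1. Eliminates N4 stuck-at-0.
Only N0 stuck-at-1 is consistent with every test.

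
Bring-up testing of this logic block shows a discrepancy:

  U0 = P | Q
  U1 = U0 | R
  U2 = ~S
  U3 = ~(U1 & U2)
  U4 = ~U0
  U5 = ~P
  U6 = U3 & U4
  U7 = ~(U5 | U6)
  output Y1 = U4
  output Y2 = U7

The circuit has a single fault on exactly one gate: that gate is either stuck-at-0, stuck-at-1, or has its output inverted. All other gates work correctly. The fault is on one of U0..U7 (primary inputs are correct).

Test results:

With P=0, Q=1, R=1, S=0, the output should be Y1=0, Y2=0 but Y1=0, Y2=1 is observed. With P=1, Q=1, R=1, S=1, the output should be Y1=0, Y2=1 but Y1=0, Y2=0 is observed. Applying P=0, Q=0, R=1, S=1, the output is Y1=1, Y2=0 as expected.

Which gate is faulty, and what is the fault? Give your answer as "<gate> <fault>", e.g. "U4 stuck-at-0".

Fault-free values for test 1 (P=0, Q=1, R=1, S=0): U0=1, U1=1, U2=1, U3=0, U4=0, U5=1, U6=0, U7=0, giving Y1=0, Y2=0. Observed Y1=0, Y2=1.
Test 1: faults giving observed Y1=0, Y2=1 are {U5 stuck-at-0, U5 inverted output, U7 stuck-at-1, U7 inverted output}.
Test 2 (P=1, Q=1, R=1, S=1): fault-free U0=1, U1=1, U2=0, U3=1, U4=0, U5=0, U6=0, U7=1 → Y1=0, Y2=1; observed Y1=0, Y2=0. Eliminates U5 stuck-at-0, U7 stuck-at-1.
Test 3 (P=0, Q=0, R=1, S=1): fault-free U0=0, U1=1, U2=0, U3=1, U4=1, U5=1, U6=1, U7=0 → Y1=1, Y2=0; observed Y1=1, Y2=0. Eliminates U7 inverted output.
Only U5 inverted output is consistent with every test.

U5 inverted output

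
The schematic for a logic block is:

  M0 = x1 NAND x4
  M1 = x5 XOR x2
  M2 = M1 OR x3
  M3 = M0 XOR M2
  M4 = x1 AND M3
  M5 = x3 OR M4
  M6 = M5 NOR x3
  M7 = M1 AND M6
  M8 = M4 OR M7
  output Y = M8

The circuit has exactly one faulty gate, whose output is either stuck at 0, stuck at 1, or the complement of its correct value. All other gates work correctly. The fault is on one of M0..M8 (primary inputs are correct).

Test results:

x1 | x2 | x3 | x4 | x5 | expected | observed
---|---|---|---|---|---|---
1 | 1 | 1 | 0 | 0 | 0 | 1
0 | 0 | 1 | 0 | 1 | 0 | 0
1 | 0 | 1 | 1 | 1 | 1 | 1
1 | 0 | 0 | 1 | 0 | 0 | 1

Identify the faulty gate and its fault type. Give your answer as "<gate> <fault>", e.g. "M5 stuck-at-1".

M3 stuck-at-1

Fault-free values for test 1 (x1=1, x2=1, x3=1, x4=0, x5=0): M0=1, M1=1, M2=1, M3=0, M4=0, M5=1, M6=0, M7=0, M8=0, giving Y=0. Observed 1.
Test 1: faults giving observed 1 are {M0 stuck-at-0, M0 inverted output, M2 stuck-at-0, M2 inverted output, M3 stuck-at-1, M3 inverted output, M4 stuck-at-1, M4 inverted output, M6 stuck-at-1, M6 inverted output, M7 stuck-at-1, M7 inverted output, M8 stuck-at-1, M8 inverted output}.
Test 2 (x1=0, x2=0, x3=1, x4=0, x5=1): fault-free M0=1, M1=1, M2=1, M3=0, M4=0, M5=1, M6=0, M7=0, M8=0 → 0; observed 0. Eliminates M4 stuck-at-1, M4 inverted output, M6 stuck-at-1, M6 inverted output, M7 stuck-at-1, M7 inverted output, M8 stuck-at-1, M8 inverted output.
Test 3 (x1=1, x2=0, x3=1, x4=1, x5=1): fault-free M0=0, M1=1, M2=1, M3=1, M4=1, M5=1, M6=0, M7=0, M8=1 → 1; observed 1. Eliminates M0 inverted output, M2 stuck-at-0, M2 inverted output, M3 inverted output.
Test 4 (x1=1, x2=0, x3=0, x4=1, x5=0): fault-free M0=0, M1=0, M2=0, M3=0, M4=0, M5=0, M6=1, M7=0, M8=0 → 0; observed 1. Eliminates M0 stuck-at-0.
Only M3 stuck-at-1 is consistent with every test.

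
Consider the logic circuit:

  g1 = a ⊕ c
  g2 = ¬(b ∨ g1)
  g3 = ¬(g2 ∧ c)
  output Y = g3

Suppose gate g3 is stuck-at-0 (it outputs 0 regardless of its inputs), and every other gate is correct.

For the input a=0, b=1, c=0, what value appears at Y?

0

Propagate with g3 forced: g1=0, g2=0, g3=0 [stuck-at-0].
So Y = 0. (Without the fault it would be 1.)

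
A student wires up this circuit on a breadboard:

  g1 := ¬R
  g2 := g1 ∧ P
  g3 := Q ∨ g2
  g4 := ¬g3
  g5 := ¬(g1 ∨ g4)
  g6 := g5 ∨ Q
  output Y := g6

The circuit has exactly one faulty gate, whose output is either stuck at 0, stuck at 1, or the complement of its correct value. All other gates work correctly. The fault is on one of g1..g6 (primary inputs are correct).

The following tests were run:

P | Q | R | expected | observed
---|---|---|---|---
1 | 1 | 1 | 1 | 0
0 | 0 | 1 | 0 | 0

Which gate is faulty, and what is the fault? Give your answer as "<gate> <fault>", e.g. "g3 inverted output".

Fault-free values for test 1 (P=1, Q=1, R=1): g1=0, g2=0, g3=1, g4=0, g5=1, g6=1, giving Y=1. Observed 0.
Test 1: faults giving observed 0 are {g6 stuck-at-0, g6 inverted output}.
Test 2 (P=0, Q=0, R=1): fault-free g1=0, g2=0, g3=0, g4=1, g5=0, g6=0 → 0; observed 0. Eliminates g6 inverted output.
Only g6 stuck-at-0 is consistent with every test.

g6 stuck-at-0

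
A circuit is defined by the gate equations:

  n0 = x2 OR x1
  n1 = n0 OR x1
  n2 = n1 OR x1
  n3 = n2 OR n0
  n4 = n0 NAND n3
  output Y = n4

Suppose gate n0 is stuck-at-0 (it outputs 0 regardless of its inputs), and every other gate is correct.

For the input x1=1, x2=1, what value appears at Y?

1

Propagate with n0 forced: n0=0 [stuck-at-0], n1=1, n2=1, n3=1, n4=1.
So Y = 1. (Without the fault it would be 0.)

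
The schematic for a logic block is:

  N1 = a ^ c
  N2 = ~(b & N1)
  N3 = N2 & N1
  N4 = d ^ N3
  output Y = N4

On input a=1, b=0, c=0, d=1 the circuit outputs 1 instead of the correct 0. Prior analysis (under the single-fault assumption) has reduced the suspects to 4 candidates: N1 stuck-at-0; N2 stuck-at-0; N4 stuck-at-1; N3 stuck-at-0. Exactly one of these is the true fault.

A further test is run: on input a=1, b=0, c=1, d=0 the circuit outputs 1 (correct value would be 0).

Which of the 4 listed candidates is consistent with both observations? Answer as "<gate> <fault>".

N4 stuck-at-1

Evaluate each candidate on input a=1, b=0, c=1, d=0:
  N1 stuck-at-0: N1=0 [stuck-at-0], N2=1, N3=0, N4=0 → 0 — eliminated
  N2 stuck-at-0: N1=0, N2=0 [stuck-at-0], N3=0, N4=0 → 0 — eliminated
  N4 stuck-at-1: N1=0, N2=1, N3=0, N4=1 [stuck-at-1] → 1 — matches
  N3 stuck-at-0: N1=0, N2=1, N3=0 [stuck-at-0], N4=0 → 0 — eliminated
Only N4 stuck-at-1 reproduces the observed 1.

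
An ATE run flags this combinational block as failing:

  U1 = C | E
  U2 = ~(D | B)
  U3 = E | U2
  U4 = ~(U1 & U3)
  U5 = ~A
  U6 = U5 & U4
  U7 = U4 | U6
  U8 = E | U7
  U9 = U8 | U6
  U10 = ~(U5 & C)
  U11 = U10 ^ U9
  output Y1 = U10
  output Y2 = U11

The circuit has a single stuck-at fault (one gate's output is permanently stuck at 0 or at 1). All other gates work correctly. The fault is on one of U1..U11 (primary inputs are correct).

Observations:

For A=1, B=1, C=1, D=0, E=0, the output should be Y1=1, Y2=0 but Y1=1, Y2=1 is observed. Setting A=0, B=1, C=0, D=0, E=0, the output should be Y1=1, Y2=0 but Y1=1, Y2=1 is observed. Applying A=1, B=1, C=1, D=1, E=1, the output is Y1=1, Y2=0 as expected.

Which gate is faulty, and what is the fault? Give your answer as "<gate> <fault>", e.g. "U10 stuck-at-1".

Fault-free values for test 1 (A=1, B=1, C=1, D=0, E=0): U1=1, U2=0, U3=0, U4=1, U5=0, U6=0, U7=1, U8=1, U9=1, U10=1, U11=0, giving Y1=1, Y2=0. Observed Y1=1, Y2=1.
Test 1: faults giving observed Y1=1, Y2=1 are {U2 stuck-at-1, U3 stuck-at-1, U4 stuck-at-0, U7 stuck-at-0, U8 stuck-at-0, U9 stuck-at-0, U11 stuck-at-1}.
Test 2 (A=0, B=1, C=0, D=0, E=0): fault-free U1=0, U2=0, U3=0, U4=1, U5=1, U6=1, U7=1, U8=1, U9=1, U10=1, U11=0 → Y1=1, Y2=0; observed Y1=1, Y2=1. Eliminates U2 stuck-at-1, U3 stuck-at-1, U7 stuck-at-0, U8 stuck-at-0.
Test 3 (A=1, B=1, C=1, D=1, E=1): fault-free U1=1, U2=0, U3=1, U4=0, U5=0, U6=0, U7=0, U8=1, U9=1, U10=1, U11=0 → Y1=1, Y2=0; observed Y1=1, Y2=0. Eliminates U9 stuck-at-0, U11 stuck-at-1.
Only U4 stuck-at-0 is consistent with every test.

U4 stuck-at-0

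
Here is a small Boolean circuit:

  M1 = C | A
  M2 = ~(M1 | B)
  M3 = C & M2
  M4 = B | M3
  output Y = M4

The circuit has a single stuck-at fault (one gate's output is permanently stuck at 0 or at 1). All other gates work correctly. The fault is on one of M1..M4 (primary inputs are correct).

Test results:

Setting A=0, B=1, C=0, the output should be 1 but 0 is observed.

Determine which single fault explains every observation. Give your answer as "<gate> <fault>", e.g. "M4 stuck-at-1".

Fault-free values for test 1 (A=0, B=1, C=0): M1=0, M2=0, M3=0, M4=1, giving Y=1. Observed 0.
Test 1: faults giving observed 0 are {M4 stuck-at-0}.
Only M4 stuck-at-0 is consistent with every test.

M4 stuck-at-0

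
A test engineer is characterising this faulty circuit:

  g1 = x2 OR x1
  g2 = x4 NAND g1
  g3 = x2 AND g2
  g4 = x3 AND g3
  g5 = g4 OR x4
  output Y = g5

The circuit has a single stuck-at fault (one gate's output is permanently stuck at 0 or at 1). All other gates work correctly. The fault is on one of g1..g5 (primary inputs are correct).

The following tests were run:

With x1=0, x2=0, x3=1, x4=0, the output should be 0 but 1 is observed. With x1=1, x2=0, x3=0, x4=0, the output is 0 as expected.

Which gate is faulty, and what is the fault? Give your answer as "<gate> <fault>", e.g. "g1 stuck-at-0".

Fault-free values for test 1 (x1=0, x2=0, x3=1, x4=0): g1=0, g2=1, g3=0, g4=0, g5=0, giving Y=0. Observed 1.
Test 1: faults giving observed 1 are {g3 stuck-at-1, g4 stuck-at-1, g5 stuck-at-1}.
Test 2 (x1=1, x2=0, x3=0, x4=0): fault-free g1=1, g2=1, g3=0, g4=0, g5=0 → 0; observed 0. Eliminates g4 stuck-at-1, g5 stuck-at-1.
Only g3 stuck-at-1 is consistent with every test.

g3 stuck-at-1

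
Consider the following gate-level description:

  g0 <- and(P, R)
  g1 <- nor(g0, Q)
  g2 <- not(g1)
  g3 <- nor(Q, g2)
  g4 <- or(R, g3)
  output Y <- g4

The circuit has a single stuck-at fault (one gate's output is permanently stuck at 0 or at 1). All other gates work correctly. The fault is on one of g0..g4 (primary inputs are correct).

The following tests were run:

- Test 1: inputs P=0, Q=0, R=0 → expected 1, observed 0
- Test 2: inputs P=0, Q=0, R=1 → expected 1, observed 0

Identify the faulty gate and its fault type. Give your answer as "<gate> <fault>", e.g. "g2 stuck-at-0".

Fault-free values for test 1 (P=0, Q=0, R=0): g0=0, g1=1, g2=0, g3=1, g4=1, giving Y=1. Observed 0.
Test 1: faults giving observed 0 are {g0 stuck-at-1, g1 stuck-at-0, g2 stuck-at-1, g3 stuck-at-0, g4 stuck-at-0}.
Test 2 (P=0, Q=0, R=1): fault-free g0=0, g1=1, g2=0, g3=1, g4=1 → 1; observed 0. Eliminates g0 stuck-at-1, g1 stuck-at-0, g2 stuck-at-1, g3 stuck-at-0.
Only g4 stuck-at-0 is consistent with every test.

g4 stuck-at-0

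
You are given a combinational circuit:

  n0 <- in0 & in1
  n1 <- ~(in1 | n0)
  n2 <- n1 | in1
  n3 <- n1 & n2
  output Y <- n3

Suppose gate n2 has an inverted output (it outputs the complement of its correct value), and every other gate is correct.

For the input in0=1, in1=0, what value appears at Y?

0

Propagate with n2 forced: n0=0, n1=1, n2=0 [inverted output], n3=0.
So Y = 0. (Without the fault it would be 1.)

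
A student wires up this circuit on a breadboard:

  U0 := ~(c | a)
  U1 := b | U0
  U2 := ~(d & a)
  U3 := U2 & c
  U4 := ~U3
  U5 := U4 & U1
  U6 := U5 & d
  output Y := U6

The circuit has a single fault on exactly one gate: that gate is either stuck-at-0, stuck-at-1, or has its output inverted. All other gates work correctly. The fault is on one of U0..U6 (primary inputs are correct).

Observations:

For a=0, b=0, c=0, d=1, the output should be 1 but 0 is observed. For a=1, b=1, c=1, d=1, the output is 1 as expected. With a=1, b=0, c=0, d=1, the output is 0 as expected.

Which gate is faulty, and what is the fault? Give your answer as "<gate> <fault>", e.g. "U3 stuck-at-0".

Fault-free values for test 1 (a=0, b=0, c=0, d=1): U0=1, U1=1, U2=1, U3=0, U4=1, U5=1, U6=1, giving Y=1. Observed 0.
Test 1: faults giving observed 0 are {U0 stuck-at-0, U0 inverted output, U1 stuck-at-0, U1 inverted output, U3 stuck-at-1, U3 inverted output, U4 stuck-at-0, U4 inverted output, U5 stuck-at-0, U5 inverted output, U6 stuck-at-0, U6 inverted output}.
Test 2 (a=1, b=1, c=1, d=1): fault-free U0=0, U1=1, U2=0, U3=0, U4=1, U5=1, U6=1 → 1; observed 1. Eliminates U1 stuck-at-0, U1 inverted output, U3 stuck-at-1, U3 inverted output, U4 stuck-at-0, U4 inverted output, U5 stuck-at-0, U5 inverted output, U6 stuck-at-0, U6 inverted output.
Test 3 (a=1, b=0, c=0, d=1): fault-free U0=0, U1=0, U2=0, U3=0, U4=1, U5=0, U6=0 → 0; observed 0. Eliminates U0 inverted output.
Only U0 stuck-at-0 is consistent with every test.

U0 stuck-at-0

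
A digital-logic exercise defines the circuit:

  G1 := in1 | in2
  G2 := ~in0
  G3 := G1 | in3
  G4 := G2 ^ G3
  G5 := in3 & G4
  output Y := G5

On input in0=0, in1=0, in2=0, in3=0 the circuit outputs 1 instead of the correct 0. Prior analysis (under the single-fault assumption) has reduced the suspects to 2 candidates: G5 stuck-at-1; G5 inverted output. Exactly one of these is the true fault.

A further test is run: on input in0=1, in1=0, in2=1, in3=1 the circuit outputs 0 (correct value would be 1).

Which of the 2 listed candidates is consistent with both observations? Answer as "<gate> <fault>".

G5 inverted output

Evaluate each candidate on input in0=1, in1=0, in2=1, in3=1:
  G5 stuck-at-1: G1=1, G2=0, G3=1, G4=1, G5=1 [stuck-at-1] → 1 — eliminated
  G5 inverted output: G1=1, G2=0, G3=1, G4=1, G5=0 [inverted output] → 0 — matches
Only G5 inverted output reproduces the observed 0.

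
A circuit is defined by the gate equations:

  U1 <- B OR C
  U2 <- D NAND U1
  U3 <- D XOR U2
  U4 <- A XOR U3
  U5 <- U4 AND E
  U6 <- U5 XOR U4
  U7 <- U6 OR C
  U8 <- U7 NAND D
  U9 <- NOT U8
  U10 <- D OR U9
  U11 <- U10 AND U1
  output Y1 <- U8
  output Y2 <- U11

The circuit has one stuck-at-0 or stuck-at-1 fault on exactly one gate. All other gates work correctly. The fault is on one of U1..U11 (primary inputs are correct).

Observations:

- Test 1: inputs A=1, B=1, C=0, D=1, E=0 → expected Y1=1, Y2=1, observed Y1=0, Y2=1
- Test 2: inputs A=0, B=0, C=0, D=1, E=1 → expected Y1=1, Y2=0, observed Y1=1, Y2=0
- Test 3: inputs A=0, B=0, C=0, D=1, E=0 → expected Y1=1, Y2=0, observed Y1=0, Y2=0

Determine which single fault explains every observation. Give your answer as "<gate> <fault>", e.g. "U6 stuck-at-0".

U4 stuck-at-1

Fault-free values for test 1 (A=1, B=1, C=0, D=1, E=0): U1=1, U2=0, U3=1, U4=0, U5=0, U6=0, U7=0, U8=1, U9=0, U10=1, U11=1, giving Y1=1, Y2=1. Observed Y1=0, Y2=1.
Test 1: faults giving observed Y1=0, Y2=1 are {U2 stuck-at-1, U3 stuck-at-0, U4 stuck-at-1, U5 stuck-at-1, U6 stuck-at-1, U7 stuck-at-1, U8 stuck-at-0}.
Test 2 (A=0, B=0, C=0, D=1, E=1): fault-free U1=0, U2=1, U3=0, U4=0, U5=0, U6=0, U7=0, U8=1, U9=0, U10=1, U11=0 → Y1=1, Y2=0; observed Y1=1, Y2=0. Eliminates U5 stuck-at-1, U6 stuck-at-1, U7 stuck-at-1, U8 stuck-at-0.
Test 3 (A=0, B=0, C=0, D=1, E=0): fault-free U1=0, U2=1, U3=0, U4=0, U5=0, U6=0, U7=0, U8=1, U9=0, U10=1, U11=0 → Y1=1, Y2=0; observed Y1=0, Y2=0. Eliminates U2 stuck-at-1, U3 stuck-at-0.
Only U4 stuck-at-1 is consistent with every test.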